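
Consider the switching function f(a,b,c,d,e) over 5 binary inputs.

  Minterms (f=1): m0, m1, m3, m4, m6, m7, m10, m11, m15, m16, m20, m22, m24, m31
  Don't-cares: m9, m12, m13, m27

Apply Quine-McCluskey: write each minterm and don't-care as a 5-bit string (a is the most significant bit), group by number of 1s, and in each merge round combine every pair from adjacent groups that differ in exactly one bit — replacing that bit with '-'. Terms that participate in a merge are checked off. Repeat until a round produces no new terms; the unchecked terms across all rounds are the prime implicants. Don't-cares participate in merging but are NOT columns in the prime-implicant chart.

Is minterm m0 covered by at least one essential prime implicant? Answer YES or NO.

NO

Round 0: 00000✓ 00001✓ 00011✓ 00100✓ 00110✓ 00111✓ 01001✓ 01010✓ 01011✓ 01100✓ 01101✓ 01111✓ 10000✓ 10100✓ 10110✓ 11000✓ 11011✓ 11111✓
Round 1: -0000✓ -0100✓ -0110✓ -1011✓ -1111✓ 0-001✓ 0-011✓ 0-100 0-111✓ 00-00✓ 00-11✓ 000-1✓ 0000- 001-0✓ 0011- 01-01✓ 01-11✓ 010-1✓ 0101- 011-1✓ 0110- 1-000 10-00✓ 101-0✓ 11-11✓
Round 2: -0-00 -01-0 -1-11 0--11 0-0-1 01--1
PIs = {-0-00, -01-0, -1-11, 0--11, 0-0-1, 0-100, 0000-, 0011-, 01--1, 0101-, 0110-, 1-000}
Coverage chart:
  m0: -0-00,0000-
  m1: 0-0-1,0000-
  m3: 0--11,0-0-1
  m4: -0-00,-01-0,0-100
  m6: -01-0,0011-
  m7: 0--11,0011-
  m10: 0101- ←essential
  m11: -1-11,0--11,0-0-1,01--1,0101-
  m15: -1-11,0--11,01--1
  m16: -0-00,1-000
  m20: -0-00,-01-0
  m22: -01-0 ←essential
  m24: 1-000 ←essential
  m31: -1-11 ←essential
Essential: -01-0, -1-11, 0101-, 1-000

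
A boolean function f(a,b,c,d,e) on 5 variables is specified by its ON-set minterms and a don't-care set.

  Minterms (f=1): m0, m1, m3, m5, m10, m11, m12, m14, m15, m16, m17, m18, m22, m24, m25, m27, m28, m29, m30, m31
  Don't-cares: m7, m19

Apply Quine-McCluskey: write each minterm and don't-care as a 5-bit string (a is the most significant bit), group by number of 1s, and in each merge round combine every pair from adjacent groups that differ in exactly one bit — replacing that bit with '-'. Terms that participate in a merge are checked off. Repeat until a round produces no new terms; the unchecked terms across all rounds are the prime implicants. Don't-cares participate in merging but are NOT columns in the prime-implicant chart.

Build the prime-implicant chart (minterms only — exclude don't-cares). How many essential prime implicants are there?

4

size-2^0 implicants → 00000(✓)  00001(✓)  00011(✓)  00101(✓)  00111(✓)  01010(✓)  01011(✓)  01100(✓)  01110(✓)  01111(✓)  10000(✓)  10001(✓)  10010(✓)  10011(✓)  10110(✓)  11000(✓)  11001(✓)  11011(✓)  11100(✓)  11101(✓)  11110(✓)  11111(✓)
size-2^1 implicants → -0000(✓)  -0001(✓)  -0011(✓)  -1011(✓)  -1100(✓)  -1110(✓)  -1111(✓)  0-011(✓)  0-111(✓)  00-01(✓)  00-11(✓)  000-1(✓)  0000-(✓)  001-1(✓)  01-10(✓)  01-11(✓)  0101-(✓)  011-0(✓)  0111-(✓)  1-000(✓)  1-001(✓)  1-011(✓)  1-110  10-10  100-0(✓)  100-1(✓)  1000-(✓)  1001-(✓)  11-00(✓)  11-01(✓)  11-11(✓)  110-1(✓)  1100-(✓)  111-0(✓)  111-1(✓)  1110-(✓)  1111-(✓)
size-2^2 implicants → --011  -00-1  -000-  -1-11  -11-0  -111-  0--11  00--1  01-1-  1-0-1  1-00-  100--  11--1  11-0-  111--
Unchecked terms (primes): --011, -00-1, -000-, -1-11, -11-0, -111-, 0--11, 00--1, 01-1-, 1-0-1, 1-00-, 1-110, 10-10, 100--, 11--1, 11-0-, 111--
Minterm coverage:
  m0 ⊆ -000- [E]
  m1 ⊆ -00-1,-000-,00--1
  m3 ⊆ --011,-00-1,0--11,00--1
  m5 ⊆ 00--1 [E]
  m10 ⊆ 01-1- [E]
  m11 ⊆ --011,-1-11,0--11,01-1-
  m12 ⊆ -11-0 [E]
  m14 ⊆ -11-0,-111-,01-1-
  m15 ⊆ -1-11,-111-,0--11,01-1-
  m16 ⊆ -000-,1-00-,100--
  m17 ⊆ -00-1,-000-,1-0-1,1-00-,100--
  m18 ⊆ 10-10,100--
  m22 ⊆ 1-110,10-10
  m24 ⊆ 1-00-,11-0-
  m25 ⊆ 1-0-1,1-00-,11--1,11-0-
  m27 ⊆ --011,-1-11,1-0-1,11--1
  m28 ⊆ -11-0,11-0-,111--
  m29 ⊆ 11--1,11-0-,111--
  m30 ⊆ -11-0,-111-,1-110,111--
  m31 ⊆ -1-11,-111-,11--1,111--
E = {-000-, -11-0, 00--1, 01-1-}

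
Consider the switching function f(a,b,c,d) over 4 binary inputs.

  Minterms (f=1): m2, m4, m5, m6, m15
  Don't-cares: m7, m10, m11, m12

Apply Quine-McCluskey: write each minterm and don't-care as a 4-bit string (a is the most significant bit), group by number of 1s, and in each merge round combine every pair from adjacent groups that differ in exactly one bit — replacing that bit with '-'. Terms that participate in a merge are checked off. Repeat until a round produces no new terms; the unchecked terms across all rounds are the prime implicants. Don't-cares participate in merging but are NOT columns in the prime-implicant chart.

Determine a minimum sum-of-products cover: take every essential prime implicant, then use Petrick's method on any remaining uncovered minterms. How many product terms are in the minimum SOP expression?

3

size-2^0 implicants → 0010(✓)  0100(✓)  0101(✓)  0110(✓)  0111(✓)  1010(✓)  1011(✓)  1100(✓)  1111(✓)
size-2^1 implicants → -010  -100  -111  0-10  01-0(✓)  01-1(✓)  010-(✓)  011-(✓)  1-11  101-
size-2^2 implicants → 01--
Unchecked terms (primes): -010, -100, -111, 0-10, 01--, 1-11, 101-
Minterm coverage:
  m2 ⊆ -010,0-10
  m4 ⊆ -100,01--
  m5 ⊆ 01-- [E]
  m6 ⊆ 0-10,01--
  m15 ⊆ -111,1-11
E = {01--}
Petrick residual → -010, -111
Cover = b'cd' + bcd + a'b  |cover|=3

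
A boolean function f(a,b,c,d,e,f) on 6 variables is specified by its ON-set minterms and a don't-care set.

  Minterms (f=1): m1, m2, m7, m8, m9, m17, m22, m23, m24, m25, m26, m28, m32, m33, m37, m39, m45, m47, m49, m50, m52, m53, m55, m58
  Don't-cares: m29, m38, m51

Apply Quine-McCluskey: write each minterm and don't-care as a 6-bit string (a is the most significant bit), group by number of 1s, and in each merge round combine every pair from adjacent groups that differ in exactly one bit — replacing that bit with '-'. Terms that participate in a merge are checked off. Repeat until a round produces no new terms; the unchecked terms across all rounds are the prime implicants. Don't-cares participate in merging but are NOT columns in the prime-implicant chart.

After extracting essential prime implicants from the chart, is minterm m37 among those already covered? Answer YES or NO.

YES

Round 0: 000001✓ 000010 000111✓ 001000✓ 001001✓ 010001✓ 010110✓ 010111✓ 011000✓ 011001✓ 011010✓ 011100✓ 011101✓ 100000✓ 100001✓ 100101✓ 100110✓ 100111✓ 101101✓ 101111✓ 110001✓ 110010✓ 110011✓ 110100✓ 110101✓ 110111✓ 111010✓
Round 1: -00001✓ -00111✓ -10001✓ -10111✓ -11010 0-0001✓ 0-0111✓ 0-1000✓ 0-1001✓ 00-001✓ 00100-✓ 01-001✓ 01011- 011-00✓ 011-01✓ 0110-0 01100-✓ 01110-✓ 1-0001✓ 1-0101✓ 1-0111✓ 10-101✓ 10-111✓ 100-01✓ 10000- 1001-1✓ 10011- 1011-1✓ 11-010 110-01✓ 110-11✓ 1100-1✓ 11001- 1101-1✓ 11010-
Round 2: --0001 --0111 0--001 0-100- 011-0- 1-0-01 1-01-1 10-1-1 110--1
PIs = {--0001, --0111, -11010, 0--001, 0-100-, 000010, 01011-, 011-0-, 0110-0, 1-0-01, 1-01-1, 10-1-1, 10000-, 10011-, 11-010, 110--1, 11001-, 11010-}
Coverage chart:
  m1: --0001,0--001
  m2: 000010 ←essential
  m7: --0111 ←essential
  m8: 0-100- ←essential
  m9: 0--001,0-100-
  m17: --0001,0--001
  m22: 01011- ←essential
  m23: --0111,01011-
  m24: 0-100-,011-0-,0110-0
  m25: 0--001,0-100-,011-0-
  m26: -11010,0110-0
  m28: 011-0- ←essential
  m32: 10000- ←essential
  m33: --0001,1-0-01,10000-
  m37: 1-0-01,1-01-1,10-1-1
  m39: --0111,1-01-1,10-1-1,10011-
  m45: 10-1-1 ←essential
  m47: 10-1-1 ←essential
  m49: --0001,1-0-01,110--1
  m50: 11-010,11001-
  m52: 11010- ←essential
  m53: 1-0-01,1-01-1,110--1,11010-
  m55: --0111,1-01-1,110--1
  m58: -11010,11-010
Essential: --0111, 0-100-, 000010, 01011-, 011-0-, 10-1-1, 10000-, 11010-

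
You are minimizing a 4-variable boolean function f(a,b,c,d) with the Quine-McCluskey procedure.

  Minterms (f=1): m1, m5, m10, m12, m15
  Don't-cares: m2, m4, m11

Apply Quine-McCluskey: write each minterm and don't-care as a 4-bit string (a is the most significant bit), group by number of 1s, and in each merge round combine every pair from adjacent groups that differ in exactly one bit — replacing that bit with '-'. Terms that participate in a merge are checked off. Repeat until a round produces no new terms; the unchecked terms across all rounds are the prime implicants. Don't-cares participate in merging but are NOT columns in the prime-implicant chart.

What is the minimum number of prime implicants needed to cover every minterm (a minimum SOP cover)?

[col 0] 0001*, 0010*, 0100*, 0101*, 1010*, 1011*, 1100*, 1111*
[col 1] -010, -100, 0-01, 010-, 1-11, 101-
Prime implicants: -010, -100, 0-01, 010-, 1-11, 101-
PI chart (minterm → PIs covering it):
  1 | 0-01  (sole → essential)
  5 | 0-01,010-
  10 | -010,101-
  12 | -100  (sole → essential)
  15 | 1-11  (sole → essential)
Essential prime implicants: -100, 0-01, 1-11
Petrick residual → -010
Minimum SOP uses 4 PIs: b'cd' + bc'd' + a'c'd + acd

4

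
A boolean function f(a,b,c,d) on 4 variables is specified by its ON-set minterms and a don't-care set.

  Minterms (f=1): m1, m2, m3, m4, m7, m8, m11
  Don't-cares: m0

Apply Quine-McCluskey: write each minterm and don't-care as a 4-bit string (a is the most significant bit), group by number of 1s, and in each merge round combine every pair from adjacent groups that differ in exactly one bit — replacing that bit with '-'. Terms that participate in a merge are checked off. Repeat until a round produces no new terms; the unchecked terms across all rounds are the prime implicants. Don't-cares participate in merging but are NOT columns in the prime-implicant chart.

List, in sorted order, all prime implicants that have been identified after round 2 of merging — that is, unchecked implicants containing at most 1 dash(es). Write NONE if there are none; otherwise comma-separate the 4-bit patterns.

-000, -011, 0-00, 0-11

Round 0: 0000✓ 0001✓ 0010✓ 0011✓ 0100✓ 0111✓ 1000✓ 1011✓
Round 1: -000 -011 0-00 0-11 00-0✓ 00-1✓ 000-✓ 001-✓
Round 2: 00--
PIs = {-000, -011, 0-00, 0-11, 00--}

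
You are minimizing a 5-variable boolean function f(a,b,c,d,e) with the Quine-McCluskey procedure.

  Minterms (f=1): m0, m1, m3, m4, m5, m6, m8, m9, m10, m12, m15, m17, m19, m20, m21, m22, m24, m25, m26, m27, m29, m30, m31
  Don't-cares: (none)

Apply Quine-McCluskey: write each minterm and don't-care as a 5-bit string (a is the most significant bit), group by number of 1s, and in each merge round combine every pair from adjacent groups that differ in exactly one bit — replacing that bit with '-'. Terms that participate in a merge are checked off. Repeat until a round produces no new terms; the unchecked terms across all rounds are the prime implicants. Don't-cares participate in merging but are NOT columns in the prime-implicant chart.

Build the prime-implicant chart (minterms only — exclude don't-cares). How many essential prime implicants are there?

5

size-2^0 implicants → 00000(✓)  00001(✓)  00011(✓)  00100(✓)  00101(✓)  00110(✓)  01000(✓)  01001(✓)  01010(✓)  01100(✓)  01111(✓)  10001(✓)  10011(✓)  10100(✓)  10101(✓)  10110(✓)  11000(✓)  11001(✓)  11010(✓)  11011(✓)  11101(✓)  11110(✓)  11111(✓)
size-2^1 implicants → -0001(✓)  -0011(✓)  -0100(✓)  -0101(✓)  -0110(✓)  -1000(✓)  -1001(✓)  -1010(✓)  -1111  0-000(✓)  0-001(✓)  0-100(✓)  00-00(✓)  00-01(✓)  000-1(✓)  0000-(✓)  001-0(✓)  0010-(✓)  01-00(✓)  010-0(✓)  0100-(✓)  1-001(✓)  1-011(✓)  1-101(✓)  1-110  10-01(✓)  100-1(✓)  101-0(✓)  1010-(✓)  11-01(✓)  11-10(✓)  11-11(✓)  110-0(✓)  110-1(✓)  1100-(✓)  1101-(✓)  111-1(✓)  1111-(✓)
size-2^2 implicants → --001  -0-01  -00-1  -01-0  -010-  -10-0  -100-  0--00  0-00-  00-0-  1--01  1-0-1  11--1  11-1-  110--
Unchecked terms (primes): --001, -0-01, -00-1, -01-0, -010-, -10-0, -100-, -1111, 0--00, 0-00-, 00-0-, 1--01, 1-0-1, 1-110, 11--1, 11-1-, 110--
Minterm coverage:
  m0 ⊆ 0--00,0-00-,00-0-
  m1 ⊆ --001,-0-01,-00-1,0-00-,00-0-
  m3 ⊆ -00-1 [E]
  m4 ⊆ -01-0,-010-,0--00,00-0-
  m5 ⊆ -0-01,-010-,00-0-
  m6 ⊆ -01-0 [E]
  m8 ⊆ -10-0,-100-,0--00,0-00-
  m9 ⊆ --001,-100-,0-00-
  m10 ⊆ -10-0 [E]
  m12 ⊆ 0--00 [E]
  m15 ⊆ -1111 [E]
  m17 ⊆ --001,-0-01,-00-1,1--01,1-0-1
  m19 ⊆ -00-1,1-0-1
  m20 ⊆ -01-0,-010-
  m21 ⊆ -0-01,-010-,1--01
  m22 ⊆ -01-0,1-110
  m24 ⊆ -10-0,-100-,110--
  m25 ⊆ --001,-100-,1--01,1-0-1,11--1,110--
  m26 ⊆ -10-0,11-1-,110--
  m27 ⊆ 1-0-1,11--1,11-1-,110--
  m29 ⊆ 1--01,11--1
  m30 ⊆ 1-110,11-1-
  m31 ⊆ -1111,11--1,11-1-
E = {-00-1, -01-0, -10-0, -1111, 0--00}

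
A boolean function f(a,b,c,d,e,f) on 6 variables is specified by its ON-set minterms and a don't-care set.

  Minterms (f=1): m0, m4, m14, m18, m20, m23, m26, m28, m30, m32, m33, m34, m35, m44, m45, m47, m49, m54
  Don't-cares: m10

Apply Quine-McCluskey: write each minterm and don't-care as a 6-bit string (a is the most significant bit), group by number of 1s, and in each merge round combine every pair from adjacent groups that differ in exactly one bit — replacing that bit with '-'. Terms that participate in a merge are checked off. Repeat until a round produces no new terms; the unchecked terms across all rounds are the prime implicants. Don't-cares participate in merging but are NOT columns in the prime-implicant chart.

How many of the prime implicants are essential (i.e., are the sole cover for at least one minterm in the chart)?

8

Round 0: 000000✓ 000100✓ 001010✓ 001110✓ 010010✓ 010100✓ 010111 011010✓ 011100✓ 011110✓ 100000✓ 100001✓ 100010✓ 100011✓ 101100✓ 101101✓ 101111✓ 110001✓ 110110
Round 1: -00000 0-0100 0-1010✓ 0-1110✓ 000-00 001-10✓ 01-010 01-100 011-10✓ 0111-0 1-0001 1000-0✓ 1000-1✓ 10000-✓ 10001-✓ 1011-1 10110-
Round 2: 0-1-10 1000--
PIs = {-00000, 0-0100, 0-1-10, 000-00, 01-010, 01-100, 010111, 0111-0, 1-0001, 1000--, 1011-1, 10110-, 110110}
Coverage chart:
  m0: -00000,000-00
  m4: 0-0100,000-00
  m14: 0-1-10 ←essential
  m18: 01-010 ←essential
  m20: 0-0100,01-100
  m23: 010111 ←essential
  m26: 0-1-10,01-010
  m28: 01-100,0111-0
  m30: 0-1-10,0111-0
  m32: -00000,1000--
  m33: 1-0001,1000--
  m34: 1000-- ←essential
  m35: 1000-- ←essential
  m44: 10110- ←essential
  m45: 1011-1,10110-
  m47: 1011-1 ←essential
  m49: 1-0001 ←essential
  m54: 110110 ←essential
Essential: 0-1-10, 01-010, 010111, 1-0001, 1000--, 1011-1, 10110-, 110110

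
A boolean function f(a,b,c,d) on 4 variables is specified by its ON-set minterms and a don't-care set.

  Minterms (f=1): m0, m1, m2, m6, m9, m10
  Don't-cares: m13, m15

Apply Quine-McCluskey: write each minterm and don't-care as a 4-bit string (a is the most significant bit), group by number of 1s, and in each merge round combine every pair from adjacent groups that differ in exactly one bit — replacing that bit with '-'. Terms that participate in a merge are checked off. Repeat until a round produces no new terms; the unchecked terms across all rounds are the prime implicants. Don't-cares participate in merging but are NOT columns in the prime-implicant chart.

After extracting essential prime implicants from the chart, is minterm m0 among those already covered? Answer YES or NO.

size-2^0 implicants → 0000(✓)  0001(✓)  0010(✓)  0110(✓)  1001(✓)  1010(✓)  1101(✓)  1111(✓)
size-2^1 implicants → -001  -010  0-10  00-0  000-  1-01  11-1
Unchecked terms (primes): -001, -010, 0-10, 00-0, 000-, 1-01, 11-1
Minterm coverage:
  m0 ⊆ 00-0,000-
  m1 ⊆ -001,000-
  m2 ⊆ -010,0-10,00-0
  m6 ⊆ 0-10 [E]
  m9 ⊆ -001,1-01
  m10 ⊆ -010 [E]
E = {-010, 0-10}

NO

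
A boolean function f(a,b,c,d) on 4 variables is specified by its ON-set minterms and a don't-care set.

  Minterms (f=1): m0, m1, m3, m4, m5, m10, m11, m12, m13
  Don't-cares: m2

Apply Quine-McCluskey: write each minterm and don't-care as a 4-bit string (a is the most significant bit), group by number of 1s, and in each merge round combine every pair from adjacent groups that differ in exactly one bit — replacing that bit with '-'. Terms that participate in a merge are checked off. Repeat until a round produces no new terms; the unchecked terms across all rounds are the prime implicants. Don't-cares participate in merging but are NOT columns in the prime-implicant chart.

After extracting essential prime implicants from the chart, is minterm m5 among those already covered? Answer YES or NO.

size-2^0 implicants → 0000(✓)  0001(✓)  0010(✓)  0011(✓)  0100(✓)  0101(✓)  1010(✓)  1011(✓)  1100(✓)  1101(✓)
size-2^1 implicants → -010(✓)  -011(✓)  -100(✓)  -101(✓)  0-00(✓)  0-01(✓)  00-0(✓)  00-1(✓)  000-(✓)  001-(✓)  010-(✓)  101-(✓)  110-(✓)
size-2^2 implicants → -01-  -10-  0-0-  00--
Unchecked terms (primes): -01-, -10-, 0-0-, 00--
Minterm coverage:
  m0 ⊆ 0-0-,00--
  m1 ⊆ 0-0-,00--
  m3 ⊆ -01-,00--
  m4 ⊆ -10-,0-0-
  m5 ⊆ -10-,0-0-
  m10 ⊆ -01- [E]
  m11 ⊆ -01- [E]
  m12 ⊆ -10- [E]
  m13 ⊆ -10- [E]
E = {-01-, -10-}

YES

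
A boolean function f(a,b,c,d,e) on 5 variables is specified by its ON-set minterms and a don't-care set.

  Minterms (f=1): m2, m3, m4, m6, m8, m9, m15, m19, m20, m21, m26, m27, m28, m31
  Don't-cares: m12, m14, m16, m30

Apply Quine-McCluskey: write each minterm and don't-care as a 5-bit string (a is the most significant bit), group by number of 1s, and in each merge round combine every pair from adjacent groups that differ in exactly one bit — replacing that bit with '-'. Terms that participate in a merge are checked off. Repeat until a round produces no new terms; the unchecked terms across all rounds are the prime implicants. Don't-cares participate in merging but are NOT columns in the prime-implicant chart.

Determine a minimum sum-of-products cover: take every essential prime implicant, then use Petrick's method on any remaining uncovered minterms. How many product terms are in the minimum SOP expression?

7

[col 0] 00010*, 00011*, 00100*, 00110*, 01000*, 01001*, 01100*, 01110*, 01111*, 10000*, 10011*, 10100*, 10101*, 11010*, 11011*, 11100*, 11110*, 11111*
[col 1] -0011, -0100*, -1100*, -1110*, -1111*, 0-100*, 0-110*, 00-10, 0001-, 001-0*, 01-00, 0100-, 011-0*, 0111-*, 1-011, 1-100*, 10-00, 1010-, 11-10*, 11-11*, 1101-*, 111-0*, 1111-*
[col 2] --100, -11-0, -111-, 0-1-0, 11-1-
Prime implicants: --100, -0011, -11-0, -111-, 0-1-0, 00-10, 0001-, 01-00, 0100-, 1-011, 10-00, 1010-, 11-1-
PI chart (minterm → PIs covering it):
  2 | 00-10,0001-
  3 | -0011,0001-
  4 | --100,0-1-0
  6 | 0-1-0,00-10
  8 | 01-00,0100-
  9 | 0100-  (sole → essential)
  15 | -111-  (sole → essential)
  19 | -0011,1-011
  20 | --100,10-00,1010-
  21 | 1010-  (sole → essential)
  26 | 11-1-  (sole → essential)
  27 | 1-011,11-1-
  28 | --100,-11-0
  31 | -111-,11-1-
Essential prime implicants: -111-, 0100-, 1010-, 11-1-
Petrick residual → --100, -0011, 00-10
Minimum SOP uses 7 PIs: cd'e' + b'c'de + bcd + a'b'de' + a'bc'd' + ab'cd' + abd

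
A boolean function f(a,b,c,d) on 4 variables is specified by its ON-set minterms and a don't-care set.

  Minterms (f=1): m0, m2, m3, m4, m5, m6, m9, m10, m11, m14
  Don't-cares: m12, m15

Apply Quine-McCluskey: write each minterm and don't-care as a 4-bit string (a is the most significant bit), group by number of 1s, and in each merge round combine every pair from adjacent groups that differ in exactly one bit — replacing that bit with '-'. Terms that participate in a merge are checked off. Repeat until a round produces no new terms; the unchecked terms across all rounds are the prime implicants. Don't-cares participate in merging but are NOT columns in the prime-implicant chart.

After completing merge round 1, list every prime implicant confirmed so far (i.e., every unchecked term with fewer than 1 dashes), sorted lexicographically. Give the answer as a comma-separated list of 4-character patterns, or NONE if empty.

Round 0: 0000✓ 0010✓ 0011✓ 0100✓ 0101✓ 0110✓ 1001✓ 1010✓ 1011✓ 1100✓ 1110✓ 1111✓
Round 1: -010✓ -011✓ -100✓ -110✓ 0-00✓ 0-10✓ 00-0✓ 001-✓ 01-0✓ 010- 1-10✓ 1-11✓ 10-1 101-✓ 11-0✓ 111-✓
Round 2: --10 -01- -1-0 0--0 1-1-
PIs = {--10, -01-, -1-0, 0--0, 010-, 1-1-, 10-1}

NONE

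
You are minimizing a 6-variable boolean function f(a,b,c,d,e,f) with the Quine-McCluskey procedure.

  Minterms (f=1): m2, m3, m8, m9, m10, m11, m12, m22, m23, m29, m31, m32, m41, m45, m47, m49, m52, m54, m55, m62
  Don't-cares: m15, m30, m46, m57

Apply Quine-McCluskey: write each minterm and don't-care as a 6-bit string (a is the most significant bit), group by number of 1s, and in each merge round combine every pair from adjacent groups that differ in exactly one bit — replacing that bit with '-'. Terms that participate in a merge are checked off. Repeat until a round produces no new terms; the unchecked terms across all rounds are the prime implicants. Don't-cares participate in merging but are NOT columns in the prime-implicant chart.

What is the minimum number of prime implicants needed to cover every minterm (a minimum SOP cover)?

10

Round 0: 000010✓ 000011✓ 001000✓ 001001✓ 001010✓ 001011✓ 001100✓ 001111✓ 010110✓ 010111✓ 011101✓ 011110✓ 011111✓ 100000 101001✓ 101101✓ 101110✓ 101111✓ 110001✓ 110100✓ 110110✓ 110111✓ 111001✓ 111110✓
Round 1: -01001 -01111 -10110✓ -10111✓ -11110✓ 0-1111 00-010✓ 00-011✓ 00001-✓ 001-00 001-11 0010-0✓ 0010-1✓ 00100-✓ 00101-✓ 01-110✓ 01-111✓ 01011-✓ 0111-1 01111-✓ 1-1001 1-1110 101-01 1011-1 10111- 11-001 11-110✓ 1101-0 11011-✓
Round 2: -1-110 -1011- 00-01- 0010-- 01-11-
PIs = {-01001, -01111, -1-110, -1011-, 0-1111, 00-01-, 001-00, 001-11, 0010--, 01-11-, 0111-1, 1-1001, 1-1110, 100000, 101-01, 1011-1, 10111-, 11-001, 1101-0}
Coverage chart:
  m2: 00-01- ←essential
  m3: 00-01- ←essential
  m8: 001-00,0010--
  m9: -01001,0010--
  m10: 00-01-,0010--
  m11: 00-01-,001-11,0010--
  m12: 001-00 ←essential
  m22: -1-110,-1011-,01-11-
  m23: -1011-,01-11-
  m29: 0111-1 ←essential
  m31: 0-1111,01-11-,0111-1
  m32: 100000 ←essential
  m41: -01001,1-1001,101-01
  m45: 101-01,1011-1
  m47: -01111,1011-1,10111-
  m49: 11-001 ←essential
  m52: 1101-0 ←essential
  m54: -1-110,-1011-,1101-0
  m55: -1011- ←essential
  m62: -1-110,1-1110
Essential: -1011-, 00-01-, 001-00, 0111-1, 100000, 11-001, 1101-0
Petrick residual → -01001, -1-110, 1011-1
Min cover (10 terms): b'cd'e'f + bdef' + bc'de + a'b'd'e + a'b'ce'f' + a'bcdf + ab'c'd'e'f' + ab'cdf + abd'e'f + abc'df'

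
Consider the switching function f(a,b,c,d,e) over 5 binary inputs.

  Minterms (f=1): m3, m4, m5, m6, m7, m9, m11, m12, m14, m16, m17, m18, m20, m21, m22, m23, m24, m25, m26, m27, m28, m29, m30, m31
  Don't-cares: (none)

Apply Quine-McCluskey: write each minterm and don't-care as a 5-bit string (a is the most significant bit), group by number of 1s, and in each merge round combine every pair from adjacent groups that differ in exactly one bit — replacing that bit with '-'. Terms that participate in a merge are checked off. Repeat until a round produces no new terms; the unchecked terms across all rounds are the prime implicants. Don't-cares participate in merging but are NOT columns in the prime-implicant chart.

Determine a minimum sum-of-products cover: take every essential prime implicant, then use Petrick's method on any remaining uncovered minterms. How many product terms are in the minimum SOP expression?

Round 0: 00011✓ 00100✓ 00101✓ 00110✓ 00111✓ 01001✓ 01011✓ 01100✓ 01110✓ 10000✓ 10001✓ 10010✓ 10100✓ 10101✓ 10110✓ 10111✓ 11000✓ 11001✓ 11010✓ 11011✓ 11100✓ 11101✓ 11110✓ 11111✓
Round 1: -0100✓ -0101✓ -0110✓ -0111✓ -1001✓ -1011✓ -1100✓ -1110✓ 0-011 0-100✓ 0-110✓ 00-11 001-0✓ 001-1✓ 0010-✓ 0011-✓ 010-1✓ 011-0✓ 1-000✓ 1-001✓ 1-010✓ 1-100✓ 1-101✓ 1-110✓ 1-111✓ 10-00✓ 10-01✓ 10-10✓ 100-0✓ 1000-✓ 101-0✓ 101-1✓ 1010-✓ 1011-✓ 11-00✓ 11-01✓ 11-10✓ 11-11✓ 110-0✓ 110-1✓ 1100-✓ 1101-✓ 111-0✓ 111-1✓ 1110-✓ 1111-✓
Round 2: --100✓ --110✓ -01-0✓ -01-1✓ -010-✓ -011-✓ -10-1 -11-0✓ 0-1-0✓ 001--✓ 1--00✓ 1--01✓ 1--10✓ 1-0-0✓ 1-00-✓ 1-1-0✓ 1-1-1✓ 1-10-✓ 1-11-✓ 10--0✓ 10-0-✓ 101--✓ 11--0✓ 11--1✓ 11-0-✓ 11-1-✓ 110--✓ 111--✓
Round 3: --1-0 -01-- 1---0 1--0- 1-1-- 11---
PIs = {--1-0, -01--, -10-1, 0-011, 00-11, 1---0, 1--0-, 1-1--, 11---}
Coverage chart:
  m3: 0-011,00-11
  m4: --1-0,-01--
  m5: -01-- ←essential
  m6: --1-0,-01--
  m7: -01--,00-11
  m9: -10-1 ←essential
  m11: -10-1,0-011
  m12: --1-0 ←essential
  m14: --1-0 ←essential
  m16: 1---0,1--0-
  m17: 1--0- ←essential
  m18: 1---0 ←essential
  m20: --1-0,-01--,1---0,1--0-,1-1--
  m21: -01--,1--0-,1-1--
  m22: --1-0,-01--,1---0,1-1--
  m23: -01--,1-1--
  m24: 1---0,1--0-,11---
  m25: -10-1,1--0-,11---
  m26: 1---0,11---
  m27: -10-1,11---
  m28: --1-0,1---0,1--0-,1-1--,11---
  m29: 1--0-,1-1--,11---
  m30: --1-0,1---0,1-1--,11---
  m31: 1-1--,11---
Essential: --1-0, -01--, -10-1, 1---0, 1--0-
Petrick residual → 0-011, 1-1--
Min cover (7 terms): ce' + b'c + bc'e + a'c'de + ae' + ad' + ac

7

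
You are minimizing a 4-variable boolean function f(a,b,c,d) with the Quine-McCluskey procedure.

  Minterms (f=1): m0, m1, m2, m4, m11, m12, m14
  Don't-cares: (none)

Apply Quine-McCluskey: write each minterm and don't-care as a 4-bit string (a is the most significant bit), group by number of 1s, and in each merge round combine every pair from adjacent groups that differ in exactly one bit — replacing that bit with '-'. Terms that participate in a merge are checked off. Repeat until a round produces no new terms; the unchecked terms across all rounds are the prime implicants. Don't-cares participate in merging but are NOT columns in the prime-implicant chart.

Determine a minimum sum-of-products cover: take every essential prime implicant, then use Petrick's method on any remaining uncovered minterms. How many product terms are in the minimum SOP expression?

[col 0] 0000*, 0001*, 0010*, 0100*, 1011, 1100*, 1110*
[col 1] -100, 0-00, 00-0, 000-, 11-0
Prime implicants: -100, 0-00, 00-0, 000-, 1011, 11-0
PI chart (minterm → PIs covering it):
  0 | 0-00,00-0,000-
  1 | 000-  (sole → essential)
  2 | 00-0  (sole → essential)
  4 | -100,0-00
  11 | 1011  (sole → essential)
  12 | -100,11-0
  14 | 11-0  (sole → essential)
Essential prime implicants: 00-0, 000-, 1011, 11-0
Petrick residual → -100
Minimum SOP uses 5 PIs: bc'd' + a'b'd' + a'b'c' + ab'cd + abd'

5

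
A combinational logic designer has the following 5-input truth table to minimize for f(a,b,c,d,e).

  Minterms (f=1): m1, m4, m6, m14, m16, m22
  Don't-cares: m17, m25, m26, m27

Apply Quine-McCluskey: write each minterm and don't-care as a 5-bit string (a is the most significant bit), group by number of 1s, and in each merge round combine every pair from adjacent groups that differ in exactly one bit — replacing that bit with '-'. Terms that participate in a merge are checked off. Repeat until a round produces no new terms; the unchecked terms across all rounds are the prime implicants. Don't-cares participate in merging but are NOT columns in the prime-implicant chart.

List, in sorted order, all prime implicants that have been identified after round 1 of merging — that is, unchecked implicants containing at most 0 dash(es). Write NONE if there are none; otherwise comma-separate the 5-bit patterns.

[col 0] 00001*, 00100*, 00110*, 01110*, 10000*, 10001*, 10110*, 11001*, 11010*, 11011*
[col 1] -0001, -0110, 0-110, 001-0, 1-001, 1000-, 110-1, 1101-
Prime implicants: -0001, -0110, 0-110, 001-0, 1-001, 1000-, 110-1, 1101-

NONE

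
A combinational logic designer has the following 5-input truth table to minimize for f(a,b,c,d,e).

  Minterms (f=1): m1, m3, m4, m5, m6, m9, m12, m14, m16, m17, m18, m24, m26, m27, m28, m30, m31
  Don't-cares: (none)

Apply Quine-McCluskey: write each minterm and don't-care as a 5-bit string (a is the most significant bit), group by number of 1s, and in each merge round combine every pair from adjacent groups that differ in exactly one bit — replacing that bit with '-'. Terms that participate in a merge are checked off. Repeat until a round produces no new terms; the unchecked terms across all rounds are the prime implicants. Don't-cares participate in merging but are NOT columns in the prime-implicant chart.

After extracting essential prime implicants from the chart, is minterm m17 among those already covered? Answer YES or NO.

size-2^0 implicants → 00001(✓)  00011(✓)  00100(✓)  00101(✓)  00110(✓)  01001(✓)  01100(✓)  01110(✓)  10000(✓)  10001(✓)  10010(✓)  11000(✓)  11010(✓)  11011(✓)  11100(✓)  11110(✓)  11111(✓)
size-2^1 implicants → -0001  -1100(✓)  -1110(✓)  0-001  0-100(✓)  0-110(✓)  00-01  000-1  001-0(✓)  0010-  011-0(✓)  1-000(✓)  1-010(✓)  100-0(✓)  1000-  11-00(✓)  11-10(✓)  11-11(✓)  110-0(✓)  1101-(✓)  111-0(✓)  1111-(✓)
size-2^2 implicants → -11-0  0-1-0  1-0-0  11--0  11-1-
Unchecked terms (primes): -0001, -11-0, 0-001, 0-1-0, 00-01, 000-1, 0010-, 1-0-0, 1000-, 11--0, 11-1-
Minterm coverage:
  m1 ⊆ -0001,0-001,00-01,000-1
  m3 ⊆ 000-1 [E]
  m4 ⊆ 0-1-0,0010-
  m5 ⊆ 00-01,0010-
  m6 ⊆ 0-1-0 [E]
  m9 ⊆ 0-001 [E]
  m12 ⊆ -11-0,0-1-0
  m14 ⊆ -11-0,0-1-0
  m16 ⊆ 1-0-0,1000-
  m17 ⊆ -0001,1000-
  m18 ⊆ 1-0-0 [E]
  m24 ⊆ 1-0-0,11--0
  m26 ⊆ 1-0-0,11--0,11-1-
  m27 ⊆ 11-1- [E]
  m28 ⊆ -11-0,11--0
  m30 ⊆ -11-0,11--0,11-1-
  m31 ⊆ 11-1- [E]
E = {0-001, 0-1-0, 000-1, 1-0-0, 11-1-}

NO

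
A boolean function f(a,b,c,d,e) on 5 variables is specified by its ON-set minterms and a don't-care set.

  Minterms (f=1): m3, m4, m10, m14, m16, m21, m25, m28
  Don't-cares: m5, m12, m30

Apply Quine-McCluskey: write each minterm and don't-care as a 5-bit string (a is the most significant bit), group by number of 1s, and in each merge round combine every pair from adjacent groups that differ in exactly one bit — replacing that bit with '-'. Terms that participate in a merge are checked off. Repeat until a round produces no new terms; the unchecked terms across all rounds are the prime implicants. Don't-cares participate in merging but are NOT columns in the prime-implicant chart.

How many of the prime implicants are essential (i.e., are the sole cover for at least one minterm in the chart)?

6

Round 0: 00011 00100✓ 00101✓ 01010✓ 01100✓ 01110✓ 10000 10101✓ 11001 11100✓ 11110✓
Round 1: -0101 -1100✓ -1110✓ 0-100 0010- 01-10 011-0✓ 111-0✓
Round 2: -11-0
PIs = {-0101, -11-0, 0-100, 00011, 0010-, 01-10, 10000, 11001}
Coverage chart:
  m3: 00011 ←essential
  m4: 0-100,0010-
  m10: 01-10 ←essential
  m14: -11-0,01-10
  m16: 10000 ←essential
  m21: -0101 ←essential
  m25: 11001 ←essential
  m28: -11-0 ←essential
Essential: -0101, -11-0, 00011, 01-10, 10000, 11001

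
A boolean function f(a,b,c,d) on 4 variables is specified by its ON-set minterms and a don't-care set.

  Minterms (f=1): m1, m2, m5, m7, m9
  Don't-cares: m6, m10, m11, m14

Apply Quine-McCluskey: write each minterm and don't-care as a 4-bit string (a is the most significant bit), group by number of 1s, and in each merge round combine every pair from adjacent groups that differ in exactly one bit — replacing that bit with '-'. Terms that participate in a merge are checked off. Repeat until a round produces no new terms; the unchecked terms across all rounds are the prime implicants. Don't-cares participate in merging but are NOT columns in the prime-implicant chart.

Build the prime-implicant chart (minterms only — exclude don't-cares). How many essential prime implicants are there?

Round 0: 0001✓ 0010✓ 0101✓ 0110✓ 0111✓ 1001✓ 1010✓ 1011✓ 1110✓
Round 1: -001 -010✓ -110✓ 0-01 0-10✓ 01-1 011- 1-10✓ 10-1 101-
Round 2: --10
PIs = {--10, -001, 0-01, 01-1, 011-, 10-1, 101-}
Coverage chart:
  m1: -001,0-01
  m2: --10 ←essential
  m5: 0-01,01-1
  m7: 01-1,011-
  m9: -001,10-1
Essential: --10

1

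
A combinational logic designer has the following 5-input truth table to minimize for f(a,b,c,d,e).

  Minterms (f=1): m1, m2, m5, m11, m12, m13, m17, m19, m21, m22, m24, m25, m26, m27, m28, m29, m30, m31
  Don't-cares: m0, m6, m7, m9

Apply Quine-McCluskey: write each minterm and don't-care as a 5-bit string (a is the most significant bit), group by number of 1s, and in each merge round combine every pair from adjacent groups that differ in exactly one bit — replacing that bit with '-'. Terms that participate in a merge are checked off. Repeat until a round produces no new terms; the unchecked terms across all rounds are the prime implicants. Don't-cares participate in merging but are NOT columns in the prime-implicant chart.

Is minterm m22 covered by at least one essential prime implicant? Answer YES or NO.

[col 0] 00000*, 00001*, 00010*, 00101*, 00110*, 00111*, 01001*, 01011*, 01100*, 01101*, 10001*, 10011*, 10101*, 10110*, 11000*, 11001*, 11010*, 11011*, 11100*, 11101*, 11110*, 11111*
[col 1] -0001*, -0101*, -0110, -1001*, -1011*, -1100*, -1101*, 0-001*, 0-101*, 00-01*, 00-10, 000-0, 0000-, 001-1, 0011-, 01-01*, 010-1*, 0110-*, 1-001*, 1-011*, 1-101*, 1-110, 10-01*, 100-1*, 11-00*, 11-01*, 11-10*, 11-11*, 110-0*, 110-1*, 1100-*, 1101-*, 111-0*, 111-1*, 1110-*, 1111-*
[col 2] --001*, --101*, -0-01*, -1-01*, -10-1, -110-, 0--01*, 1--01*, 1-0-1, 11--0*, 11--1*, 11-0-*, 11-1-*, 110--*, 111--*
[col 3] ---01, 11---
Prime implicants: ---01, -0110, -10-1, -110-, 00-10, 000-0, 0000-, 001-1, 0011-, 1-0-1, 1-110, 11---
PI chart (minterm → PIs covering it):
  1 | ---01,0000-
  2 | 00-10,000-0
  5 | ---01,001-1
  11 | -10-1  (sole → essential)
  12 | -110-  (sole → essential)
  13 | ---01,-110-
  17 | ---01,1-0-1
  19 | 1-0-1  (sole → essential)
  21 | ---01  (sole → essential)
  22 | -0110,1-110
  24 | 11---  (sole → essential)
  25 | ---01,-10-1,1-0-1,11---
  26 | 11---  (sole → essential)
  27 | -10-1,1-0-1,11---
  28 | -110-,11---
  29 | ---01,-110-,11---
  30 | 1-110,11---
  31 | 11---  (sole → essential)
Essential prime implicants: ---01, -10-1, -110-, 1-0-1, 11---

NO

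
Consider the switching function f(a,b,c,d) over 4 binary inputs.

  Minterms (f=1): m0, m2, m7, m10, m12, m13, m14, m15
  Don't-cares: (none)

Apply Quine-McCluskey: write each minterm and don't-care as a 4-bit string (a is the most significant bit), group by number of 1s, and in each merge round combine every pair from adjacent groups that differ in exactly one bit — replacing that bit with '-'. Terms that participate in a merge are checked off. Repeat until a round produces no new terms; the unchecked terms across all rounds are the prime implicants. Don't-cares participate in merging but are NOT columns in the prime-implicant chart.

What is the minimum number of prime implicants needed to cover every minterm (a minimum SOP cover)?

Round 0: 0000✓ 0010✓ 0111✓ 1010✓ 1100✓ 1101✓ 1110✓ 1111✓
Round 1: -010 -111 00-0 1-10 11-0✓ 11-1✓ 110-✓ 111-✓
Round 2: 11--
PIs = {-010, -111, 00-0, 1-10, 11--}
Coverage chart:
  m0: 00-0 ←essential
  m2: -010,00-0
  m7: -111 ←essential
  m10: -010,1-10
  m12: 11-- ←essential
  m13: 11-- ←essential
  m14: 1-10,11--
  m15: -111,11--
Essential: -111, 00-0, 11--
Petrick residual → -010
Min cover (4 terms): b'cd' + bcd + a'b'd' + ab

4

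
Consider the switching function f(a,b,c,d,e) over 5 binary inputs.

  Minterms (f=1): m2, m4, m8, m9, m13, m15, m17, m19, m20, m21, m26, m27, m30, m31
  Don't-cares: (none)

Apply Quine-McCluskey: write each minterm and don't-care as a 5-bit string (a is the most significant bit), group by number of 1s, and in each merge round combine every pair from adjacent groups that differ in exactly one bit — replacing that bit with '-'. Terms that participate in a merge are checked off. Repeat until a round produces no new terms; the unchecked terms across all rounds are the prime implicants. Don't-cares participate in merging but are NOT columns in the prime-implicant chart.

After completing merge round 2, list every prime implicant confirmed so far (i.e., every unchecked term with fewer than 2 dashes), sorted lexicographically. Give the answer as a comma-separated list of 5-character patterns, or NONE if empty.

Round 0: 00010 00100✓ 01000✓ 01001✓ 01101✓ 01111✓ 10001✓ 10011✓ 10100✓ 10101✓ 11010✓ 11011✓ 11110✓ 11111✓
Round 1: -0100 -1111 01-01 0100- 011-1 1-011 10-01 100-1 1010- 11-10✓ 11-11✓ 1101-✓ 1111-✓
Round 2: 11-1-
PIs = {-0100, -1111, 00010, 01-01, 0100-, 011-1, 1-011, 10-01, 100-1, 1010-, 11-1-}

-0100, -1111, 00010, 01-01, 0100-, 011-1, 1-011, 10-01, 100-1, 1010-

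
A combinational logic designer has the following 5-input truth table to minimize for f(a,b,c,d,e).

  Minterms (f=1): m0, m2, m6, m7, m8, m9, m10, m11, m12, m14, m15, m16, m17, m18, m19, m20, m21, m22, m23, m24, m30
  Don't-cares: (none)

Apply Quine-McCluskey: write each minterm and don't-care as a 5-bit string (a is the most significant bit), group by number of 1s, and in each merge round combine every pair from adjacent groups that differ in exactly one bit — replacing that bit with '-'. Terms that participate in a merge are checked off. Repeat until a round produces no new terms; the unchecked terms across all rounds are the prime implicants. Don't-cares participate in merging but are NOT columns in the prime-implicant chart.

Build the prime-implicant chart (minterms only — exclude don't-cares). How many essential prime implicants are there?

size-2^0 implicants → 00000(✓)  00010(✓)  00110(✓)  00111(✓)  01000(✓)  01001(✓)  01010(✓)  01011(✓)  01100(✓)  01110(✓)  01111(✓)  10000(✓)  10001(✓)  10010(✓)  10011(✓)  10100(✓)  10101(✓)  10110(✓)  10111(✓)  11000(✓)  11110(✓)
size-2^1 implicants → -0000(✓)  -0010(✓)  -0110(✓)  -0111(✓)  -1000(✓)  -1110(✓)  0-000(✓)  0-010(✓)  0-110(✓)  0-111(✓)  00-10(✓)  000-0(✓)  0011-(✓)  01-00(✓)  01-10(✓)  01-11(✓)  010-0(✓)  010-1(✓)  0100-(✓)  0101-(✓)  011-0(✓)  0111-(✓)  1-000(✓)  1-110(✓)  10-00(✓)  10-01(✓)  10-10(✓)  10-11(✓)  100-0(✓)  100-1(✓)  1000-(✓)  1001-(✓)  101-0(✓)  101-1(✓)  1010-(✓)  1011-(✓)
size-2^2 implicants → --000  --110  -0-10  -00-0  -011-  0--10  0-0-0  0-11-  01--0  01-1-  010--  10--0(✓)  10--1(✓)  10-0-(✓)  10-1-(✓)  100--(✓)  101--(✓)
size-2^3 implicants → 10---
Unchecked terms (primes): --000, --110, -0-10, -00-0, -011-, 0--10, 0-0-0, 0-11-, 01--0, 01-1-, 010--, 10---
Minterm coverage:
  m0 ⊆ --000,-00-0,0-0-0
  m2 ⊆ -0-10,-00-0,0--10,0-0-0
  m6 ⊆ --110,-0-10,-011-,0--10,0-11-
  m7 ⊆ -011-,0-11-
  m8 ⊆ --000,0-0-0,01--0,010--
  m9 ⊆ 010-- [E]
  m10 ⊆ 0--10,0-0-0,01--0,01-1-,010--
  m11 ⊆ 01-1-,010--
  m12 ⊆ 01--0 [E]
  m14 ⊆ --110,0--10,0-11-,01--0,01-1-
  m15 ⊆ 0-11-,01-1-
  m16 ⊆ --000,-00-0,10---
  m17 ⊆ 10--- [E]
  m18 ⊆ -0-10,-00-0,10---
  m19 ⊆ 10--- [E]
  m20 ⊆ 10--- [E]
  m21 ⊆ 10--- [E]
  m22 ⊆ --110,-0-10,-011-,10---
  m23 ⊆ -011-,10---
  m24 ⊆ --000 [E]
  m30 ⊆ --110 [E]
E = {--000, --110, 01--0, 010--, 10---}

5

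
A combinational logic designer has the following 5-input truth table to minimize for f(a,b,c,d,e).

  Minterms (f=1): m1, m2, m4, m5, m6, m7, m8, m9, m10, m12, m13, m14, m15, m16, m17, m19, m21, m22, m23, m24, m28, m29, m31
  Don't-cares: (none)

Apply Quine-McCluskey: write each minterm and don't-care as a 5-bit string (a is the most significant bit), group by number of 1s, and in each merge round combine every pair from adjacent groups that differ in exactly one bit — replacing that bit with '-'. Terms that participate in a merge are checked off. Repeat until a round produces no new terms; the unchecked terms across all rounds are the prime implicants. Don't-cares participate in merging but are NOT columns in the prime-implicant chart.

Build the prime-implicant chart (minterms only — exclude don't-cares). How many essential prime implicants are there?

[col 0] 00001*, 00010*, 00100*, 00101*, 00110*, 00111*, 01000*, 01001*, 01010*, 01100*, 01101*, 01110*, 01111*, 10000*, 10001*, 10011*, 10101*, 10110*, 10111*, 11000*, 11100*, 11101*, 11111*
[col 1] -0001*, -0101*, -0110*, -0111*, -1000*, -1100*, -1101*, -1111*, 0-001*, 0-010*, 0-100*, 0-101*, 0-110*, 0-111*, 00-01*, 00-10*, 001-0*, 001-1*, 0010-*, 0011-*, 01-00*, 01-01*, 01-10*, 010-0*, 0100-*, 011-0*, 011-1*, 0110-*, 0111-*, 1-000, 1-101*, 1-111*, 10-01*, 10-11*, 100-1*, 1000-, 101-1*, 1011-*, 11-00*, 111-1*, 1110-*
[col 2] --101*, --111*, -0-01, -01-1*, -011-, -1-00, -11-1*, -110-, 0--01, 0--10, 0-1-0*, 0-1-1*, 0-10-*, 0-11-*, 001--*, 01--0, 01-0-, 011--*, 1-1-1*, 10--1
[col 3] --1-1, 0-1--
Prime implicants: --1-1, -0-01, -011-, -1-00, -110-, 0--01, 0--10, 0-1--, 01--0, 01-0-, 1-000, 10--1, 1000-
PI chart (minterm → PIs covering it):
  1 | -0-01,0--01
  2 | 0--10  (sole → essential)
  4 | 0-1--  (sole → essential)
  5 | --1-1,-0-01,0--01,0-1--
  6 | -011-,0--10,0-1--
  7 | --1-1,-011-,0-1--
  8 | -1-00,01--0,01-0-
  9 | 0--01,01-0-
  10 | 0--10,01--0
  12 | -1-00,-110-,0-1--,01--0,01-0-
  13 | --1-1,-110-,0--01,0-1--,01-0-
  14 | 0--10,0-1--,01--0
  15 | --1-1,0-1--
  16 | 1-000,1000-
  17 | -0-01,10--1,1000-
  19 | 10--1  (sole → essential)
  21 | --1-1,-0-01,10--1
  22 | -011-  (sole → essential)
  23 | --1-1,-011-,10--1
  24 | -1-00,1-000
  28 | -1-00,-110-
  29 | --1-1,-110-
  31 | --1-1  (sole → essential)
Essential prime implicants: --1-1, -011-, 0--10, 0-1--, 10--1

5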